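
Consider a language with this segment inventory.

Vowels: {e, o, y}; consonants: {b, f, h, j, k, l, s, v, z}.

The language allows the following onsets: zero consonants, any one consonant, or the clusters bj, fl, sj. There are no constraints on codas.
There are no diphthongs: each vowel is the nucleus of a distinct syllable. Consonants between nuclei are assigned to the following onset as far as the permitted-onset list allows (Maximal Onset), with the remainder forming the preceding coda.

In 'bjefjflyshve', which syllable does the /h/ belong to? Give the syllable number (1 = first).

Nuclei (vowels): e, y, e → 3 syllables.
/e…y/ gap (V1→V2): /fjfl/ — longest licit onset from the right is /fl/, leaving /fj/ as coda.
/y…e/ gap (V2→V3): /shv/ splits as /sh/ + /v/ (/v/ is the longest suffix that is a licit onset).
So the parse is bjefj.flysh.ve.
The /h/ is in the coda of syllable 2 (/flysh/).

2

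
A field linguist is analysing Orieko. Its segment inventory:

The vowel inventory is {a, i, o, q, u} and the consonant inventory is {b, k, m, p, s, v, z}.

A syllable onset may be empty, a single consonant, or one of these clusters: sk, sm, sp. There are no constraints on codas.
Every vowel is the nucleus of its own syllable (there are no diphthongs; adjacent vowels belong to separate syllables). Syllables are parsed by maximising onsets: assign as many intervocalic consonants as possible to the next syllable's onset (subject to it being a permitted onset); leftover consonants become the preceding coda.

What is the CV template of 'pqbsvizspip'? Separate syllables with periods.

Vowels present: q, i, i; each is a nucleus, giving 3 syllables.
V1 /q/ – V2 /i/: /bsv/ splits as /bs/ + /v/ (/v/ is the longest suffix that is a licit onset).
V2 /i/ – V3 /i/: cluster /zsp/ — the longest permitted-onset suffix is /sp/; onset = /sp/, preceding coda = /z/.
Syllabification: pqbs.viz.spip.
Mapping each syllable to C/V: /pqbs/ → CVCC, /viz/ → CVC, /spip/ → CCVC.

CVCC.CVC.CCVC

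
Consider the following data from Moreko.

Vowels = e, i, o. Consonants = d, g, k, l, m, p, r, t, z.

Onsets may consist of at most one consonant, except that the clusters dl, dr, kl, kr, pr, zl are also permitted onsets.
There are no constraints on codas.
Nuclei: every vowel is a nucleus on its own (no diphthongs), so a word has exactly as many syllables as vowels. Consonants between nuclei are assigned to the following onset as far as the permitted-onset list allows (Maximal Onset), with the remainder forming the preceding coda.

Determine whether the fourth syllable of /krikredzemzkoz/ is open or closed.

Nuclei (vowels): i, e, e, o → 4 syllables.
Between /i/ (V1) and /e/ (V2): cluster /kr/ — /kr/ is itself a permitted onset, so the whole cluster goes right; preceding coda = ∅.
Between /e/ (V2) and /e/ (V3): cluster /dz/ — the longest permitted-onset suffix is /z/; onset = /z/, preceding coda = /d/.
Between /e/ (V3) and /o/ (V4): /mzk/ splits as /mz/ + /k/ (/k/ is the longest suffix that is a licit onset).
So the parse is kri.kred.zemz.koz.
Syllable 4 is /koz/ with coda /z/, so it is closed.

closed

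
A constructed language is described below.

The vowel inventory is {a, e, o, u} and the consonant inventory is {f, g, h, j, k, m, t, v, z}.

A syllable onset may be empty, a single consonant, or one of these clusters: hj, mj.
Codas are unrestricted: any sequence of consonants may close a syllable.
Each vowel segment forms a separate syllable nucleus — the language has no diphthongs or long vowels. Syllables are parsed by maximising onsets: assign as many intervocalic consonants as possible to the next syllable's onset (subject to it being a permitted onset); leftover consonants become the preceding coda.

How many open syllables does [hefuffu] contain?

Vowels present: e, u, u; each is a nucleus, giving 3 syllables.
Between /e/ (V1) and /u/ (V2): /f/ → onset of the next syllable (single consonants are always licit onsets).
Between /u/ (V2) and /u/ (V3): /ff/ — longest licit onset from the right is /f/, leaving /f/ as coda.
So the parse is he.fuf.fu.
Classifying each syllable: /he/ (open), /fuf/ (closed), /fu/ (open).
Open syllables: 2.

2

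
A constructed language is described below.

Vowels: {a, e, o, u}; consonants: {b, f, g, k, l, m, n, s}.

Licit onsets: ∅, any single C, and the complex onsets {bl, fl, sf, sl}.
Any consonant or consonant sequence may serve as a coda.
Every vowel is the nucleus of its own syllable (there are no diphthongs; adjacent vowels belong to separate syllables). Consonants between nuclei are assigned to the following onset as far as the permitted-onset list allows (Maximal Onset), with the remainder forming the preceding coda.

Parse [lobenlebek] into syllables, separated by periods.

Nuclei (vowels): o, e, e, e → 4 syllables.
σ1/σ2 boundary: /b/ → onset of the next syllable (single consonants are always licit onsets).
σ2/σ3 boundary: /nl/; trying suffixes from longest down, /l/ is the first permitted one, so coda /n/ | onset /l/.
σ3/σ4 boundary: /b/ is a single consonant, so it becomes the next onset.

lo.ben.le.bek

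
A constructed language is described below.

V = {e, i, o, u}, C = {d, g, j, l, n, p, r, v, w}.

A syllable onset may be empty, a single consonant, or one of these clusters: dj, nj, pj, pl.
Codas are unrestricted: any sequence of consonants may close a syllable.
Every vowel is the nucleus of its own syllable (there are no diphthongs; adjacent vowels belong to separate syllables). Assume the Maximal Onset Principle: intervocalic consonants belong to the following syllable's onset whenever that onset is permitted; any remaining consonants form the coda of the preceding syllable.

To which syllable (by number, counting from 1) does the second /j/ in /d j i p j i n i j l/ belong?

2

The vowels are i, i, i — 3 nuclei, so 3 syllables.
V1 /i/ – V2 /i/: /pj/ — entire cluster is a permitted onset → onset /pj/, coda ∅.
V2 /i/ – V3 /i/: /n/ → onset of the next syllable (single consonants are always licit onsets).
Result: dji.pji.nijl.
The second /j/ is in the onset of syllable 2 (/pji/).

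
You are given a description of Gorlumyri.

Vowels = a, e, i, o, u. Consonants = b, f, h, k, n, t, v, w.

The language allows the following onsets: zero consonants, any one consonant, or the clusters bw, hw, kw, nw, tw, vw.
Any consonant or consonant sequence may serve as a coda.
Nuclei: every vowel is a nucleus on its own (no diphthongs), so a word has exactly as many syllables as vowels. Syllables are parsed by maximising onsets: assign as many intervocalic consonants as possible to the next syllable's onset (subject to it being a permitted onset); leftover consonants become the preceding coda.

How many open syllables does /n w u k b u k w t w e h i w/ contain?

Vowels present: u, u, e, i; each is a nucleus, giving 4 syllables.
/u…u/ gap (V1→V2): cluster /kb/ — the longest permitted-onset suffix is /b/; onset = /b/, preceding coda = /k/.
/u…e/ gap (V2→V3): /kwtw/ — longest licit onset from the right is /tw/, leaving /kw/ as coda.
/e…i/ gap (V3→V4): /h/ is a single consonant, so it becomes the next onset.
Result: nwuk.bukw.twe.hiw.
Classifying each syllable: /nwuk/ (closed), /bukw/ (closed), /twe/ (open), /hiw/ (closed).
Open syllables: 1.

1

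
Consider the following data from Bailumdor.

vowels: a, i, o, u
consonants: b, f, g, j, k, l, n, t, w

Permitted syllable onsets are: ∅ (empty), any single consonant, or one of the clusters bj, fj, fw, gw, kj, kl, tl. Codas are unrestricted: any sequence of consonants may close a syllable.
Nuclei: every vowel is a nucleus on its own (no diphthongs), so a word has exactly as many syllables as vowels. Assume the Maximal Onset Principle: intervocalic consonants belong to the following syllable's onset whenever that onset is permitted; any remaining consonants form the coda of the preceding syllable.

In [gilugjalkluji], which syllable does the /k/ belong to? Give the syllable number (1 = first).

4

The vowels are i, u, a, u, i — 5 nuclei, so 5 syllables.
Between /i/ (V1) and /u/ (V2): /l/ is a single consonant, so it becomes the next onset.
Between /u/ (V2) and /a/ (V3): /gj/ splits as /g/ + /j/ (/j/ is the longest suffix that is a licit onset).
Between /a/ (V3) and /u/ (V4): /lkl/; trying suffixes from longest down, /kl/ is the first permitted one, so coda /l/ | onset /kl/.
Between /u/ (V4) and /i/ (V5): /j/ → onset of the next syllable (single consonants are always licit onsets).
So the parse is gi.lug.jal.klu.ji.
The /k/ is in the onset of syllable 4 (/klu/).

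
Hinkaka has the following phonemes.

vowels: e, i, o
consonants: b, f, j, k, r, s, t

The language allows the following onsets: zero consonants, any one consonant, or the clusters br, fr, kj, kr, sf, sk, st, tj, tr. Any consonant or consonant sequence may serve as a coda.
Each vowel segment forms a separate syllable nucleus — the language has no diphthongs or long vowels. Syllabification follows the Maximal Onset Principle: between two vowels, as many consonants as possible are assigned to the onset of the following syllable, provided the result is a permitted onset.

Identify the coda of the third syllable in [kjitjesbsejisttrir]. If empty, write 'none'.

none

Nuclei (vowels): i, e, e, i, i → 5 syllables.
V1 /i/ – V2 /e/: /tj/ is a licit onset in full, so it all attaches to the next syllable.
V2 /e/ – V3 /e/: /sbs/ splits as /sb/ + /s/ (/s/ is the longest suffix that is a licit onset).
V3 /e/ – V4 /i/: /j/ is a single consonant, so it becomes the next onset.
V4 /i/ – V5 /i/: /sttr/ — longest licit onset from the right is /tr/, leaving /st/ as coda.
Syllabification: kji.tjesb.se.jist.trir.
Syllable 3 is /se/: onset /s/, nucleus /e/, coda ∅.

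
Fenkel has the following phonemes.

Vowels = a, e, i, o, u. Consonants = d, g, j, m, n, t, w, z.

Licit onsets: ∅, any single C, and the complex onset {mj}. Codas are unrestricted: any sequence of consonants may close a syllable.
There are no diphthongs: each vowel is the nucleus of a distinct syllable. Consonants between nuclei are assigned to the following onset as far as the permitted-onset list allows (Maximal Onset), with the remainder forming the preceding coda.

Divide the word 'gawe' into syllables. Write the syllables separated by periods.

ga.we

Nuclei (vowels): a, e → 2 syllables.
Between /a/ (V1) and /e/ (V2): /w/ is a single consonant, so it becomes the next onset.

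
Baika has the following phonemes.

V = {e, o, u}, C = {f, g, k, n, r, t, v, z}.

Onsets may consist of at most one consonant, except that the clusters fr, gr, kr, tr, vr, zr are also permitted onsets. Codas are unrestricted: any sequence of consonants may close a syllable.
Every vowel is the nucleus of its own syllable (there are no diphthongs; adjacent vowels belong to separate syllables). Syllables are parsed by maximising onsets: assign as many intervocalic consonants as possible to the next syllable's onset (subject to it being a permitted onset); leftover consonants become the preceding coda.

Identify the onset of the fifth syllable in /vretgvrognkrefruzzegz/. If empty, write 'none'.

Vowels present: e, o, e, u, e; each is a nucleus, giving 5 syllables.
V1 /e/ – V2 /o/: /tgvr/; trying suffixes from longest down, /vr/ is the first permitted one, so coda /tg/ | onset /vr/.
V2 /o/ – V3 /e/: /gnkr/; trying suffixes from longest down, /kr/ is the first permitted one, so coda /gn/ | onset /kr/.
V3 /e/ – V4 /u/: /fr/ is a licit onset in full, so it all attaches to the next syllable.
V4 /u/ – V5 /e/: /zz/ — longest licit onset from the right is /z/, leaving /z/ as coda.
Putting it together: vretg.vrogn.kre.fruz.zegz.
Syllable 5 is /zegz/: onset /z/, nucleus /e/, coda /gz/.

z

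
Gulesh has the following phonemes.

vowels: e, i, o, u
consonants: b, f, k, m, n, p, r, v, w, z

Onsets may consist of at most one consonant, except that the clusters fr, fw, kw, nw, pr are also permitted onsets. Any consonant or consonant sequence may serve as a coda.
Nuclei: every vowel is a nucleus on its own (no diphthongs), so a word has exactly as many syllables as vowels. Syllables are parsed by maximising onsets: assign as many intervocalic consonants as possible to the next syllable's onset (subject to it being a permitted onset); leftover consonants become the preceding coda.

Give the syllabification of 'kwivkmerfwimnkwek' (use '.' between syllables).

kwivk.mer.fwimn.kwek

Nuclei (vowels): i, e, i, e → 4 syllables.
/i…e/ gap (V1→V2): /vkm/ splits as /vk/ + /m/ (/m/ is the longest suffix that is a licit onset).
/e…i/ gap (V2→V3): /rfw/ splits as /r/ + /fw/ (/fw/ is the longest suffix that is a licit onset).
/i…e/ gap (V3→V4): /mnkw/ splits as /mn/ + /kw/ (/kw/ is the longest suffix that is a licit onset).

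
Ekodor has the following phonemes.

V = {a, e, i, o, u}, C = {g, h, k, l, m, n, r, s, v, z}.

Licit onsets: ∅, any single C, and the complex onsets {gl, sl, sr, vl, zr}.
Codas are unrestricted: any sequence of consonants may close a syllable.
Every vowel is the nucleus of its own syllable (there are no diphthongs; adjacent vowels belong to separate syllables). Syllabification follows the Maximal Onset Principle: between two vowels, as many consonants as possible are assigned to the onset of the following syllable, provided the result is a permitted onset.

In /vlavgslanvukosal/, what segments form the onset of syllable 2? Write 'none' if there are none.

The vowels are a, a, u, o, a — 5 nuclei, so 5 syllables.
Between /a/ (V1) and /a/ (V2): /vgsl/ splits as /vg/ + /sl/ (/sl/ is the longest suffix that is a licit onset).
Between /a/ (V2) and /u/ (V3): cluster /nv/ — the longest permitted-onset suffix is /v/; onset = /v/, preceding coda = /n/.
Between /u/ (V3) and /o/ (V4): just /k/ — single C goes to the following onset.
Between /o/ (V4) and /a/ (V5): /s/ → onset of the next syllable (single consonants are always licit onsets).
Syllabification: vlavg.slan.vu.ko.sal.
Syllable 2 is /slan/: onset /sl/, nucleus /a/, coda /n/.

sl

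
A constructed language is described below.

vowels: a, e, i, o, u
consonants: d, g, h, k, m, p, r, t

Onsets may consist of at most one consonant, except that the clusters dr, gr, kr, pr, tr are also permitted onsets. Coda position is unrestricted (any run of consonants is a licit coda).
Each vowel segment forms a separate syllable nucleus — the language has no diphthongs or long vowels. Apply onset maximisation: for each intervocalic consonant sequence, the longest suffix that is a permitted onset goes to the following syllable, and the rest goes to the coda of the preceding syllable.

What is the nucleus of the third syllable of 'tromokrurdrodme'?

u

Nuclei (vowels): o, o, u, o, e → 5 syllables.
The third nucleus (vowel 3 from the left) is /u/.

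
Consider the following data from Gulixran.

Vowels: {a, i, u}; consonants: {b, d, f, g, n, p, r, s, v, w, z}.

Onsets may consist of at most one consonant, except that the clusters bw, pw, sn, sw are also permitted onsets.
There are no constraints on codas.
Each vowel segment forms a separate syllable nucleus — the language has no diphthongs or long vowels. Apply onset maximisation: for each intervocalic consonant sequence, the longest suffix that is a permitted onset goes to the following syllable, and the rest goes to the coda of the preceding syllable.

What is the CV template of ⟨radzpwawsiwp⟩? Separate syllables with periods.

CVCC.CCVC.CVCC

Vowels present: a, a, i; each is a nucleus, giving 3 syllables.
/a…a/ gap (V1→V2): /dzpw/ — longest licit onset from the right is /pw/, leaving /dz/ as coda.
/a…i/ gap (V2→V3): /ws/ — longest licit onset from the right is /s/, leaving /w/ as coda.
Putting it together: radz.pwaw.siwp.
Mapping each syllable to C/V: /radz/ → CVCC, /pwaw/ → CCVC, /siwp/ → CVCC.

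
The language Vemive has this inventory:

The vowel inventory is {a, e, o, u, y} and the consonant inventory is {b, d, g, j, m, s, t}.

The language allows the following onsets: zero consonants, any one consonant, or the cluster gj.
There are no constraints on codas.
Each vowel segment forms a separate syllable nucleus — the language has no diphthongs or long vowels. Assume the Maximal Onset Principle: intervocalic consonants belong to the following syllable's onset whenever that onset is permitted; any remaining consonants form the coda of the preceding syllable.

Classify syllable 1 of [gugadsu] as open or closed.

The vowels are u, a, u — 3 nuclei, so 3 syllables.
Between /u/ (V1) and /a/ (V2): /g/ → onset of the next syllable (single consonants are always licit onsets).
Between /a/ (V2) and /u/ (V3): /ds/; trying suffixes from longest down, /s/ is the first permitted one, so coda /d/ | onset /s/.
So the parse is gu.gad.su.
Syllable 1 is /gu/; it ends in its nucleus with no coda, so it is open.

open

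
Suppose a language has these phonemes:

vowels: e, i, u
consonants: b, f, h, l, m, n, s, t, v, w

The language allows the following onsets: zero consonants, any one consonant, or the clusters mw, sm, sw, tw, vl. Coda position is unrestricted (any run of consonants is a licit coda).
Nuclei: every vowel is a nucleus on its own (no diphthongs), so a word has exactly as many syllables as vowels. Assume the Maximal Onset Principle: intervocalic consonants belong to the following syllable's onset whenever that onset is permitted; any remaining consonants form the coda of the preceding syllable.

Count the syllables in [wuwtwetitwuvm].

4

Vowels present: u, e, i, u; each is a nucleus, giving 4 syllables.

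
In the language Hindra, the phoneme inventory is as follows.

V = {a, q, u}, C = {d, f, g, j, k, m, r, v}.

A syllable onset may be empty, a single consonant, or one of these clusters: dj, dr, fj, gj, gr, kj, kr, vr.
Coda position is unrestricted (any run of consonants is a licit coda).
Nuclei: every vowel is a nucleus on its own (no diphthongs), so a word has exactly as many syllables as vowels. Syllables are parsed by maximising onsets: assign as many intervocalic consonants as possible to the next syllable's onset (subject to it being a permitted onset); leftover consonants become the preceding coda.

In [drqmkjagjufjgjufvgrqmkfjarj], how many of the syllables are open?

1

The vowels are q, a, u, u, q, a — 6 nuclei, so 6 syllables.
σ1/σ2 boundary: /mkj/; trying suffixes from longest down, /kj/ is the first permitted one, so coda /m/ | onset /kj/.
σ2/σ3 boundary: /gj/ is a licit onset in full, so it all attaches to the next syllable.
σ3/σ4 boundary: /fjgj/; trying suffixes from longest down, /gj/ is the first permitted one, so coda /fj/ | onset /gj/.
σ4/σ5 boundary: cluster /fvgr/ — the longest permitted-onset suffix is /gr/; onset = /gr/, preceding coda = /fv/.
σ5/σ6 boundary: /mkfj/ — longest licit onset from the right is /fj/, leaving /mk/ as coda.
Putting it together: drqm.kja.gjufj.gjufv.grqmk.fjarj.
Classifying each syllable: /drqm/ (closed), /kja/ (open), /gjufj/ (closed), /gjufv/ (closed), /grqmk/ (closed), /fjarj/ (closed).
Open syllables: 1.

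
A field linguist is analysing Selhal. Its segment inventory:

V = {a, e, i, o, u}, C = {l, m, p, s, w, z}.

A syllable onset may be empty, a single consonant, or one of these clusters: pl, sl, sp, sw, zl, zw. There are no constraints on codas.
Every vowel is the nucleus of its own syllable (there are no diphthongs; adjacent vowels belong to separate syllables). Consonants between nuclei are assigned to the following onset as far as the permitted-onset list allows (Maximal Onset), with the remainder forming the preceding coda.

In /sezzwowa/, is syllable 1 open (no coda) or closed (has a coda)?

The vowels are e, o, a — 3 nuclei, so 3 syllables.
Between /e/ (V1) and /o/ (V2): /zzw/ splits as /z/ + /zw/ (/zw/ is the longest suffix that is a licit onset).
Between /o/ (V2) and /a/ (V3): /w/ → onset of the next syllable (single consonants are always licit onsets).
Syllabification: sez.zwo.wa.
Syllable 1 is /sez/ with coda /z/, so it is closed.

closed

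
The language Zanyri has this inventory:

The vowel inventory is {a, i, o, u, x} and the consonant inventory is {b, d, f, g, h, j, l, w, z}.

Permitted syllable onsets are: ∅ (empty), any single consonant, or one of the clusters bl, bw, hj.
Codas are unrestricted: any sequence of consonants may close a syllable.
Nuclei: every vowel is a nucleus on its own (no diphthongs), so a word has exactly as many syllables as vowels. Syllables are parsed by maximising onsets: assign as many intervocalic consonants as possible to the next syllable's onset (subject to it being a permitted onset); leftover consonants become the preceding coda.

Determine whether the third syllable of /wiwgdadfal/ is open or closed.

Nuclei (vowels): i, a, a → 3 syllables.
V1 /i/ – V2 /a/: /wgd/ — longest licit onset from the right is /d/, leaving /wg/ as coda.
V2 /a/ – V3 /a/: /df/ — longest licit onset from the right is /f/, leaving /d/ as coda.
Result: wiwg.dad.fal.
Syllable 3 is /fal/ with coda /l/, so it is closed.

closed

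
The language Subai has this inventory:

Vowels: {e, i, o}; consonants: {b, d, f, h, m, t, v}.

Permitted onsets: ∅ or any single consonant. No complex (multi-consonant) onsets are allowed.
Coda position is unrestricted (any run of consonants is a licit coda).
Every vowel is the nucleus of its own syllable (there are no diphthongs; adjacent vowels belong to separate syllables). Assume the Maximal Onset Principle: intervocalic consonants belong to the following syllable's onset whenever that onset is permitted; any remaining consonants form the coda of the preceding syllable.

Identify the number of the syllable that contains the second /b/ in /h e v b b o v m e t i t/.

2

Vowels present: e, o, e, i; each is a nucleus, giving 4 syllables.
/e…o/ gap (V1→V2): cluster /vbb/ — the longest permitted-onset suffix is /b/; onset = /b/, preceding coda = /vb/.
/o…e/ gap (V2→V3): cluster /vm/ — the longest permitted-onset suffix is /m/; onset = /m/, preceding coda = /v/.
/e…i/ gap (V3→V4): /t/ is a single consonant, so it becomes the next onset.
So the parse is hevb.bov.me.tit.
The second /b/ is in the onset of syllable 2 (/bov/).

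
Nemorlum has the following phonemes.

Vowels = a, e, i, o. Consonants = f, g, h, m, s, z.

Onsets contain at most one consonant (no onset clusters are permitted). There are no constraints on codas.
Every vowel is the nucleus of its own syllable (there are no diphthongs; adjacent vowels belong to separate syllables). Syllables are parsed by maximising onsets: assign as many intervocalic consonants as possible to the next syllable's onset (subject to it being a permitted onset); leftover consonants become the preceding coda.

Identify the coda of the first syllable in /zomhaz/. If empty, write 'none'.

m

The vowels are o, a — 2 nuclei, so 2 syllables.
σ1/σ2 boundary: /mh/; trying suffixes from longest down, /h/ is the first permitted one, so coda /m/ | onset /h/.
Result: zom.haz.
Syllable 1 is /zom/: onset /z/, nucleus /o/, coda /m/.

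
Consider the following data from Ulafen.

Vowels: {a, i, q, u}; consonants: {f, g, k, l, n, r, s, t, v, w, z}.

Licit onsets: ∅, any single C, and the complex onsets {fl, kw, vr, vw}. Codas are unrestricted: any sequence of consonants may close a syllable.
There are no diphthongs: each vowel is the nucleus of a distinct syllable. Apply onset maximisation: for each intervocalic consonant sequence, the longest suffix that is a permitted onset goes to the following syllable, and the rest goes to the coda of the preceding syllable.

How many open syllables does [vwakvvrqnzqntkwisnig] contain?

0

The vowels are a, q, q, i, i — 5 nuclei, so 5 syllables.
Between /a/ (V1) and /q/ (V2): /kvvr/ splits as /kv/ + /vr/ (/vr/ is the longest suffix that is a licit onset).
Between /q/ (V2) and /q/ (V3): /nz/ — longest licit onset from the right is /z/, leaving /n/ as coda.
Between /q/ (V3) and /i/ (V4): /ntkw/ splits as /nt/ + /kw/ (/kw/ is the longest suffix that is a licit onset).
Between /i/ (V4) and /i/ (V5): /sn/; trying suffixes from longest down, /n/ is the first permitted one, so coda /s/ | onset /n/.
Syllabification: vwakv.vrqn.zqnt.kwis.nig.
Classifying each syllable: /vwakv/ (closed), /vrqn/ (closed), /zqnt/ (closed), /kwis/ (closed), /nig/ (closed).
Open syllables: 0.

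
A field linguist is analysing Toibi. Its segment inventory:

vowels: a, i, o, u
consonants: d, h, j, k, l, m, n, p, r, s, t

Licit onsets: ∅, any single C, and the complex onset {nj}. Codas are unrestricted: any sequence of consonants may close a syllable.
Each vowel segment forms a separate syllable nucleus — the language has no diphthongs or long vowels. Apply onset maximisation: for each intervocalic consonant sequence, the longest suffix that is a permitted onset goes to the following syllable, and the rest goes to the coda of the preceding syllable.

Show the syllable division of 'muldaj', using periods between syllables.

The vowels are u, a — 2 nuclei, so 2 syllables.
Between /u/ (V1) and /a/ (V2): cluster /ld/ — the longest permitted-onset suffix is /d/; onset = /d/, preceding coda = /l/.

mul.daj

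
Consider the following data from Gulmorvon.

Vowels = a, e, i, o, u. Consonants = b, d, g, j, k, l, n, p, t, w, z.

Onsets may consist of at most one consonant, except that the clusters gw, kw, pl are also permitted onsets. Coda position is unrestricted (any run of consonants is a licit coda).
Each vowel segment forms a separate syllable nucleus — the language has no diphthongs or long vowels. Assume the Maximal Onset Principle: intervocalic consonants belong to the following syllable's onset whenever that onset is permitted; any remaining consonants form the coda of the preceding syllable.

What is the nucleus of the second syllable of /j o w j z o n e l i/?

o

Nuclei (vowels): o, o, e, i → 4 syllables.
The second nucleus (vowel 2 from the left) is /o/.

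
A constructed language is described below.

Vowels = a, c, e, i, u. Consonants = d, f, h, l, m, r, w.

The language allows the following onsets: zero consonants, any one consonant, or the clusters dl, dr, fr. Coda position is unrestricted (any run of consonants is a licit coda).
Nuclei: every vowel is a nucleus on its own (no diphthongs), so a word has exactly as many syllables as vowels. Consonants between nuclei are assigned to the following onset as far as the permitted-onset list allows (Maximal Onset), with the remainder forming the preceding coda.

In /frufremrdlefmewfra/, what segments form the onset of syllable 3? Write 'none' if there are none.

dl

Vowels present: u, e, e, e, a; each is a nucleus, giving 5 syllables.
Between /u/ (V1) and /e/ (V2): /fr/ — entire cluster is a permitted onset → onset /fr/, coda ∅.
Between /e/ (V2) and /e/ (V3): /mrdl/ splits as /mr/ + /dl/ (/dl/ is the longest suffix that is a licit onset).
Between /e/ (V3) and /e/ (V4): /fm/ splits as /f/ + /m/ (/m/ is the longest suffix that is a licit onset).
Between /e/ (V4) and /a/ (V5): /wfr/; trying suffixes from longest down, /fr/ is the first permitted one, so coda /w/ | onset /fr/.
So the parse is fru.fremr.dlef.mew.fra.
Syllable 3 is /dlef/: onset /dl/, nucleus /e/, coda /f/.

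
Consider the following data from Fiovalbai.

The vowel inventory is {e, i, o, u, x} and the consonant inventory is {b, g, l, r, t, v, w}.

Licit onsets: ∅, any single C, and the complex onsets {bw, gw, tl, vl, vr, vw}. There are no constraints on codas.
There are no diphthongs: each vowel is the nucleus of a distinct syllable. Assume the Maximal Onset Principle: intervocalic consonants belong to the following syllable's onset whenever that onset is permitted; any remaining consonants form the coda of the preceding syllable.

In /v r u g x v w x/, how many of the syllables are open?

Vowels present: u, x, x; each is a nucleus, giving 3 syllables.
/u…x/ gap (V1→V2): just /g/ — single C goes to the following onset.
/x…x/ gap (V2→V3): cluster /vw/ — /vw/ is itself a permitted onset, so the whole cluster goes right; preceding coda = ∅.
Result: vru.gx.vwx.
Classifying each syllable: /vru/ (open), /gx/ (open), /vwx/ (open).
Open syllables: 3.

3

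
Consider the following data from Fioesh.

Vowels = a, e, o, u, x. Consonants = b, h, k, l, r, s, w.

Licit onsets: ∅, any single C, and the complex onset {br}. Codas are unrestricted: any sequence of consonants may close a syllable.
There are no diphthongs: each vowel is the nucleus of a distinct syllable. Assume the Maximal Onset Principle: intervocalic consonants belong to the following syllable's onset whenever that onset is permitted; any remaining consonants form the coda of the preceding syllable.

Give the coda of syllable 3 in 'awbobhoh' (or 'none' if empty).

h

The vowels are a, o, o — 3 nuclei, so 3 syllables.
σ1/σ2 boundary: /wb/ splits as /w/ + /b/ (/b/ is the longest suffix that is a licit onset).
σ2/σ3 boundary: /bh/ — longest licit onset from the right is /h/, leaving /b/ as coda.
Putting it together: aw.bob.hoh.
Syllable 3 is /hoh/: onset /h/, nucleus /o/, coda /h/.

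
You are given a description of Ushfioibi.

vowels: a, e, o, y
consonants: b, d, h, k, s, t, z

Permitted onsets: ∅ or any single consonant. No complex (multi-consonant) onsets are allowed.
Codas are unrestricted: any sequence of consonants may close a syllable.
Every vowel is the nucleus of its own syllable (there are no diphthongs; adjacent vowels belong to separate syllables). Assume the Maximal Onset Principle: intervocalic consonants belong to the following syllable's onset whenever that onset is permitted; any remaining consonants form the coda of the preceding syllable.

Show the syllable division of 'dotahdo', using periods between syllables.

do.tah.do

Nuclei (vowels): o, a, o → 3 syllables.
V1 /o/ – V2 /a/: just /t/ — single C goes to the following onset.
V2 /a/ – V3 /o/: /hd/ — longest licit onset from the right is /d/, leaving /h/ as coda.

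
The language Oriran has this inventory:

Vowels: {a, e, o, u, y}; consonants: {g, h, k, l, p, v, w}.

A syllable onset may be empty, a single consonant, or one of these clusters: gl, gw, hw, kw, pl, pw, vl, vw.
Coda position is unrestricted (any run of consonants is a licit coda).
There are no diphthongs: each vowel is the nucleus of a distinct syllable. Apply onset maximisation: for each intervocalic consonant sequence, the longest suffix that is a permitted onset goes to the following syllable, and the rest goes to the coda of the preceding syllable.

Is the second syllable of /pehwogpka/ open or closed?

closed

Vowels present: e, o, a; each is a nucleus, giving 3 syllables.
V1 /e/ – V2 /o/: /hw/ is a licit onset in full, so it all attaches to the next syllable.
V2 /o/ – V3 /a/: /gpk/ splits as /gp/ + /k/ (/k/ is the longest suffix that is a licit onset).
Syllabification: pe.hwogp.ka.
Syllable 2 is /hwogp/ with coda /gp/, so it is closed.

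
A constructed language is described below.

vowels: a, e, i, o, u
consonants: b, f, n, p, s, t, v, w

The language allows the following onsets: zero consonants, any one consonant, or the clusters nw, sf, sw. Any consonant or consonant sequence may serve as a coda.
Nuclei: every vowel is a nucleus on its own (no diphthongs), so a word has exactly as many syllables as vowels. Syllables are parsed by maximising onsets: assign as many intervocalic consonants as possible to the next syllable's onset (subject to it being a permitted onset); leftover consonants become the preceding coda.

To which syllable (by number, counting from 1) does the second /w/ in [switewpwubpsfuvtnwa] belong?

Nuclei (vowels): i, e, u, u, a → 5 syllables.
Between /i/ (V1) and /e/ (V2): just /t/ — single C goes to the following onset.
Between /e/ (V2) and /u/ (V3): cluster /wpw/ — the longest permitted-onset suffix is /w/; onset = /w/, preceding coda = /wp/.
Between /u/ (V3) and /u/ (V4): cluster /bpsf/ — the longest permitted-onset suffix is /sf/; onset = /sf/, preceding coda = /bp/.
Between /u/ (V4) and /a/ (V5): /vtnw/; trying suffixes from longest down, /nw/ is the first permitted one, so coda /vt/ | onset /nw/.
Syllabification: swi.tewp.wubp.sfuvt.nwa.
The second /w/ is in the coda of syllable 2 (/tewp/).

2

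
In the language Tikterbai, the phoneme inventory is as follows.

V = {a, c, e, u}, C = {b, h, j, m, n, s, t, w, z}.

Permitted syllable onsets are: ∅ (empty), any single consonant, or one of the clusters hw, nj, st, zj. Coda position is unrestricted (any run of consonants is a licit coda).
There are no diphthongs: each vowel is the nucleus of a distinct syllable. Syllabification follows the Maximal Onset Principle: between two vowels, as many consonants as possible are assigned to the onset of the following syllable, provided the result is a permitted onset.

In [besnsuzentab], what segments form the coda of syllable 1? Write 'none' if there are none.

sn

Vowels present: e, u, e, a; each is a nucleus, giving 4 syllables.
Between /e/ (V1) and /u/ (V2): /sns/; trying suffixes from longest down, /s/ is the first permitted one, so coda /sn/ | onset /s/.
Between /u/ (V2) and /e/ (V3): just /z/ — single C goes to the following onset.
Between /e/ (V3) and /a/ (V4): /nt/; trying suffixes from longest down, /t/ is the first permitted one, so coda /n/ | onset /t/.
Result: besn.su.zen.tab.
Syllable 1 is /besn/: onset /b/, nucleus /e/, coda /sn/.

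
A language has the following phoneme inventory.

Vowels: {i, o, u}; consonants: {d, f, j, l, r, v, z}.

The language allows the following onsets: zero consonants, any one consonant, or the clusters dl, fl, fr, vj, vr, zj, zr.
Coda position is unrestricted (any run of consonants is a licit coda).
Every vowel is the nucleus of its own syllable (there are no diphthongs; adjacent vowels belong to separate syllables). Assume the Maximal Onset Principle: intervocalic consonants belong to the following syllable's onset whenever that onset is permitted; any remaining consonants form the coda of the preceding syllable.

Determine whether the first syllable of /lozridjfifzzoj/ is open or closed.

open

The vowels are o, i, i, o — 4 nuclei, so 4 syllables.
σ1/σ2 boundary: /zr/ is a licit onset in full, so it all attaches to the next syllable.
σ2/σ3 boundary: /djf/ — longest licit onset from the right is /f/, leaving /dj/ as coda.
σ3/σ4 boundary: /fzz/ splits as /fz/ + /z/ (/z/ is the longest suffix that is a licit onset).
Syllabification: lo.zridj.fifz.zoj.
Syllable 1 is /lo/; it ends in its nucleus with no coda, so it is open.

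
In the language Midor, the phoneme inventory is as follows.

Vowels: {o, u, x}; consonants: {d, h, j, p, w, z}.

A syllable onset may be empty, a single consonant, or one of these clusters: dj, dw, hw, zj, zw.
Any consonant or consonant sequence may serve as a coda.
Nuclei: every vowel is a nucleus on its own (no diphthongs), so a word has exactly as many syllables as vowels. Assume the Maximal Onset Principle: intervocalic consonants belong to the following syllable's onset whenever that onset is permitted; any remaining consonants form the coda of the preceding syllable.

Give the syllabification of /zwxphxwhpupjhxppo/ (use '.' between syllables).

zwxp.hxwh.pupj.hxp.po

The vowels are x, x, u, x, o — 5 nuclei, so 5 syllables.
V1 /x/ – V2 /x/: /ph/ splits as /p/ + /h/ (/h/ is the longest suffix that is a licit onset).
V2 /x/ – V3 /u/: /whp/ splits as /wh/ + /p/ (/p/ is the longest suffix that is a licit onset).
V3 /u/ – V4 /x/: /pjh/; trying suffixes from longest down, /h/ is the first permitted one, so coda /pj/ | onset /h/.
V4 /x/ – V5 /o/: /pp/; trying suffixes from longest down, /p/ is the first permitted one, so coda /p/ | onset /p/.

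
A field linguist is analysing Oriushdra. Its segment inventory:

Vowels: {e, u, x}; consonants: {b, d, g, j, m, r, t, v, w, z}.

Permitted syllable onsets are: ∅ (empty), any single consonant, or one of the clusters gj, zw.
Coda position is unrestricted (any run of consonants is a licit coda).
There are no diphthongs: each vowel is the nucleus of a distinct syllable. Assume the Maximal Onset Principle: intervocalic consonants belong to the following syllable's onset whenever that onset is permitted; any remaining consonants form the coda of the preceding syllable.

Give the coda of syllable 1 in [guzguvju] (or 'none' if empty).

Vowels present: u, u, u; each is a nucleus, giving 3 syllables.
V1 /u/ – V2 /u/: /zg/ — longest licit onset from the right is /g/, leaving /z/ as coda.
V2 /u/ – V3 /u/: /vj/ — longest licit onset from the right is /j/, leaving /v/ as coda.
Syllabification: guz.guv.ju.
Syllable 1 is /guz/: onset /g/, nucleus /u/, coda /z/.

z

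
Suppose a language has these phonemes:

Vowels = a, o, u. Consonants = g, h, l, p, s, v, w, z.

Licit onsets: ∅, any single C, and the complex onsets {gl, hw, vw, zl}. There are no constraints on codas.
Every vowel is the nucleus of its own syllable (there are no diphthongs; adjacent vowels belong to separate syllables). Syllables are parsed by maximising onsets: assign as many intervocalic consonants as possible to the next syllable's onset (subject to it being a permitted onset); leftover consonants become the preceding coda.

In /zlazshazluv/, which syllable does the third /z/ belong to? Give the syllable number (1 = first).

3

Nuclei (vowels): a, a, u → 3 syllables.
Between /a/ (V1) and /a/ (V2): cluster /zsh/ — the longest permitted-onset suffix is /h/; onset = /h/, preceding coda = /zs/.
Between /a/ (V2) and /u/ (V3): /zl/ — entire cluster is a permitted onset → onset /zl/, coda ∅.
Result: zlazs.ha.zluv.
The third /z/ is in the onset of syllable 3 (/zluv/).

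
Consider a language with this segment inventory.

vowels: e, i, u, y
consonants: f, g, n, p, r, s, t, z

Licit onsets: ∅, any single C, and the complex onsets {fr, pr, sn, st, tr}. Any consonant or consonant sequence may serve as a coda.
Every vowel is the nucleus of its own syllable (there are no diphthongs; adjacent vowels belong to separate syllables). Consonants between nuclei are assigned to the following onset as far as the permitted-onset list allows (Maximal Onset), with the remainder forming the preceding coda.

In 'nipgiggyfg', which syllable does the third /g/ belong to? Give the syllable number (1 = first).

3

Vowels present: i, i, y; each is a nucleus, giving 3 syllables.
σ1/σ2 boundary: /pg/ — longest licit onset from the right is /g/, leaving /p/ as coda.
σ2/σ3 boundary: /gg/; trying suffixes from longest down, /g/ is the first permitted one, so coda /g/ | onset /g/.
Putting it together: nip.gig.gyfg.
The third /g/ is in the onset of syllable 3 (/gyfg/).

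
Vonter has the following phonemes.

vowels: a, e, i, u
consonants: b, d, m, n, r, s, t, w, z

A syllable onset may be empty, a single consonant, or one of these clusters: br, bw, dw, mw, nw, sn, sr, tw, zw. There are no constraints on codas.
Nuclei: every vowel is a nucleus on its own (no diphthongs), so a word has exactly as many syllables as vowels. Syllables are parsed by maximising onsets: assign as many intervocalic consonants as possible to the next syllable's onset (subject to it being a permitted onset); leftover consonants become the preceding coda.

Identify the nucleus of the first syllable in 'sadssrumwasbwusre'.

a

The vowels are a, u, a, u, e — 5 nuclei, so 5 syllables.
The first nucleus (vowel 1 from the left) is /a/.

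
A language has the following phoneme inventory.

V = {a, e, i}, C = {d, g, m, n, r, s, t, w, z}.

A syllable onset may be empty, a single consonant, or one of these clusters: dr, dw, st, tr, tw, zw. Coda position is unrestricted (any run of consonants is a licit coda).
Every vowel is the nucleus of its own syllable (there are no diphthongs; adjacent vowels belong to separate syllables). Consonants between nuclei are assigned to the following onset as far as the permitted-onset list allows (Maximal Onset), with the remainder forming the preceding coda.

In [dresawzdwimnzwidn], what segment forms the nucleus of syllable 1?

Nuclei (vowels): e, a, i, i → 4 syllables.
The first nucleus (vowel 1 from the left) is /e/.

e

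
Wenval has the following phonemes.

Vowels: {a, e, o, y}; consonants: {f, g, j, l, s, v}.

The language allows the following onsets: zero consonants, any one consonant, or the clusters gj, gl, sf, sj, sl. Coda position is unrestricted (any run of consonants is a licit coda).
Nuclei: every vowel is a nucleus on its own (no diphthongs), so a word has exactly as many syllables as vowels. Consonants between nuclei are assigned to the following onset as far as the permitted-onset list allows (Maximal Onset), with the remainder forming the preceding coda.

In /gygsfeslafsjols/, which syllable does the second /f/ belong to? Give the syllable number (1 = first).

3

Vowels present: y, e, a, o; each is a nucleus, giving 4 syllables.
Between /y/ (V1) and /e/ (V2): /gsf/ splits as /g/ + /sf/ (/sf/ is the longest suffix that is a licit onset).
Between /e/ (V2) and /a/ (V3): /sl/ — entire cluster is a permitted onset → onset /sl/, coda ∅.
Between /a/ (V3) and /o/ (V4): cluster /fsj/ — the longest permitted-onset suffix is /sj/; onset = /sj/, preceding coda = /f/.
Syllabification: gyg.sfe.slaf.sjols.
The second /f/ is in the coda of syllable 3 (/slaf/).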